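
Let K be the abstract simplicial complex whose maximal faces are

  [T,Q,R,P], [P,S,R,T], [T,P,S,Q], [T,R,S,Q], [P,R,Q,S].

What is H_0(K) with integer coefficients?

Fix the vertex order P < Q < R < S < T and write every simplex with vertices in increasing order. Then dim K = 3 and the simplices of K are:

  0-simplices (5): P, Q, R, S, T
  1-simplices (10): PQ, PR, PS, PT, QR, QS, QT, RS, RT, ST
  2-simplices (10): PQR, PQS, PQT, PRS, PRT, PST, QRS, QRT, QST, RST
  3-simplices (5): PQRS, PQRT, PQST, PRST, QRST

giving chain groups C_0 ≅ Z^5, C_1 ≅ Z^10, C_2 ≅ Z^10, C_3 ≅ Z^5.

Boundary ∂_1: C_1 → C_0 sends each edge [p,q] (with p < q) to q − p. For instance
  ∂QT = T − Q.
The 5×10 boundary matrix has rank 4 and Smith normal form diag(1,1,1,1).

Boundary ∂_2: C_2 → C_1 sends each 2-simplex [p,q,r] to [q,r] − [p,r] + [p,q]. For instance
  ∂PQS = QS − PS + PQ,
  ∂PQR = QR − PR + PQ.
This gives a 10×10 integer matrix of rank 6; reducing to Smith normal form yields diagonal entries (1,1,1,1,1,1).

Boundary ∂_3: C_3 → C_2 sends each 3-simplex σ to the alternating sum Σ_i (−1)^i (σ with its i-th vertex removed). For instance
  ∂PQRS = QRS − PRS + PQS − PQR,
  ∂QRST = RST − QST + QRT − QRS.
The 10×5 boundary matrix has rank 4 and Smith normal form diag(1,1,1,1).

Computing H_k = (kernel of ∂_k) / (image of ∂_{k+1}):

  H_0: rank C_0 − rank ∂_1 = 5 − 4 = 1, and the invariant factors of ∂_1 are all 1, so H_0 ≅ Z.

H_0 = Z.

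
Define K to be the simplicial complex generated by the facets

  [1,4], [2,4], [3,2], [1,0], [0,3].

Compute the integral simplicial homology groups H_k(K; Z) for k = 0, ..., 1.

H_0 = Z,  H_1 = Z.

Order the vertices as 0 < 1 < 2 < 3 < 4. Listing each simplex with vertices in this order, K has dimension 1 with simplices:

  0-simplices (5): [0], [1], [2], [3], [4]
  1-simplices (5): [0,1], [0,3], [1,4], [2,3], [2,4]

Hence C_0 ≅ Z^5, C_1 ≅ Z^5.

Boundary ∂_1: C_1 → C_0 sends each edge [p,q] (with p < q) to q − p.
The 5×5 boundary matrix has rank 4 and Smith normal form diag(1,1,1,1).

Reading off H_k = ker ∂_k / im ∂_{k+1}:

  H_0: rank C_0 − rank ∂_1 = 5 − 4 = 1, and the invariant factors of ∂_1 are all 1, so H_0 = Z.
  H_1: rank ker ∂_1 − rank ∂_2 = (5 − 4) − 0 = 1, and there is no ∂_2, so H_1 = Z.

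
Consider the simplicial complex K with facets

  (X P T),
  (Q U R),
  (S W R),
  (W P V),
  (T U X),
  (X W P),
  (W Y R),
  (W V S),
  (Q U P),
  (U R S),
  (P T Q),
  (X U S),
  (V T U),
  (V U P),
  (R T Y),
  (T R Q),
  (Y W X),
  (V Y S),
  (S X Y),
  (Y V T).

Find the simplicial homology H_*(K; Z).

H_0 ≅ Z,  H_1 ≅ Z ⊕ Z_2,  H_2 = 0.

Order the vertices as P < Q < R < S < T < U < V < W < X < Y. Listing each simplex with vertices in this order, K has dimension 2 with simplices:

  0-simplices (10): P, Q, R, S, T, U, V, W, X, Y
  1-simplices (30): PQ, PT, PU, PV, PW, PX, QR, QT, QU, RS, RT, RU, RW, RY, SU, SV, SW, SX, SY, TU, TV, TX, TY, UV, UX, VW, VY, WX, WY, XY
  2-simplices (20): PQT, PQU, PTX, PUV, PVW, PWX, QRT, QRU, RSU, RSW, RTY, RWY, SUX, SVW, SVY, SXY, TUV, TUX, TVY, WXY

Hence C_0 ≅ Z^10, C_1 ≅ Z^30, C_2 ≅ Z^20.

∂_1: C_1 → C_0 sends each edge [p,q] (with p < q) to q − p.
This gives a 10×30 integer matrix of rank 9; reducing to Smith normal form yields diagonal entries (1,1,1,1,1,1,1,1,1).

∂_2: C_2 → C_1 sends each 2-simplex [p,q,r] to [q,r] − [p,r] + [p,q]. For instance
  ∂QRU = RU − QU + QR,
  ∂RSW = SW − RW + RS.
The 30×20 boundary matrix has rank 20 and Smith normal form diag(1,1,1,1,1,1,1,1,1,1,1,1,1,1,1,1,1,1,1,2).

Computing H_k = (kernel of ∂_k) / (image of ∂_{k+1}):

  H_0: rank C_0 − rank ∂_1 = 10 − 9 = 1, and the invariant factors of ∂_1 are all 1, so H_0 ≅ Z.
  H_1: rank ker ∂_1 − rank ∂_2 = (30 − 9) − 20 = 1, and ∂_2 has invariant factor 2 > 1, so H_1 ≅ Z ⊕ Z_2.
  H_2: rank ker ∂_2 − rank ∂_3 = (20 − 20) − 0 = 0, and there is no ∂_3, so H_2 ≅ 0.

As a check, the Euler characteristic is 10 − 30 + 20 = 0, which agrees with 1 − 1 + 0 = 0.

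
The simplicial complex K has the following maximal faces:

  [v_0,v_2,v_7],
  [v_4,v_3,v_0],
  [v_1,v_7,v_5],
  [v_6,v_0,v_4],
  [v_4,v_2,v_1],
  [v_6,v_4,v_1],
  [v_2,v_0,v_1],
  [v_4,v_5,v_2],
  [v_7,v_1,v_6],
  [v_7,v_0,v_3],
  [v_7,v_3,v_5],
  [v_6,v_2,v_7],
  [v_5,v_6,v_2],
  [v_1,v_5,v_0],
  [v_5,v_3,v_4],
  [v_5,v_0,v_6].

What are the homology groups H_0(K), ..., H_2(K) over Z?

We work with the vertex ordering v_0 < v_1 < v_2 < v_3 < v_4 < v_5 < v_6 < v_7. The simplices of K, each written with vertices in increasing order, are:

  0-simplices (8): [v_0], [v_1], [v_2], [v_3], [v_4], [v_5], [v_6], [v_7]
  1-simplices (24): (24 of them)
  2-simplices (16): (16 of them)

so the chain groups are C_0 ≅ Z^8, C_1 ≅ Z^24, C_2 ≅ Z^16.

The boundary map ∂_1: C_1 → C_0 is given by ∂[p,q] = [q] − [p].
The resulting 8×24 matrix has rank 7, and its Smith normal form has invariant factors (1,1,1,1,1,1,1).

Boundary ∂_2: C_2 → C_1 sends each 2-simplex [p,q,r] to [q,r] − [p,r] + [p,q]. For instance
  ∂[v_0,v_1,v_5] = [v_1,v_5] − [v_0,v_5] + [v_0,v_1],
  ∂[v_2,v_6,v_7] = [v_6,v_7] − [v_2,v_7] + [v_2,v_6].
The 24×16 boundary matrix has rank 15 and Smith normal form diag(1,1,1,1,1,1,1,1,1,1,1,1,1,1,1).

Computing H_k = (kernel of ∂_k) / (image of ∂_{k+1}):

  H_0: rank C_0 − rank ∂_1 = 8 − 7 = 1, and the invariant factors of ∂_1 are all 1, so H_0 ≅ Z.
  H_1: rank ker ∂_1 − rank ∂_2 = (24 − 7) − 15 = 2, and the invariant factors of ∂_2 are all 1, so H_1 ≅ Z^2.
  H_2: rank ker ∂_2 − rank ∂_3 = (16 − 15) − 0 = 1, and there is no ∂_3, so H_2 ≅ Z.

(K is a triangulation of the torus T^2.)

H_0 ≅ Z,  H_1 ≅ Z^2,  H_2 ≅ Z.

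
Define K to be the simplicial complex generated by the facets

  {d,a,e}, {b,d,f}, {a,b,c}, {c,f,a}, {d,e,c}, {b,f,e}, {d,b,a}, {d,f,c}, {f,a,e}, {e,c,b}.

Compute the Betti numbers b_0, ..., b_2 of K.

b_0 = 1, b_1 = 0, b_2 = 0.

We work with the vertex ordering a < b < c < d < e < f. The simplices of K, each written with vertices in increasing order, are:

  0-simplices (6): a, b, c, d, e, f
  1-simplices (15): ab, ac, ad, ae, af, bc, bd, be, bf, cd, ce, cf, de, df, ef
  2-simplices (10): abc, abd, acf, ade, aef, bce, bdf, bef, cde, cdf

Hence C_0 ≅ Z^6, C_1 ≅ Z^15, C_2 ≅ Z^10.

Boundary ∂_1: C_1 → C_0 is given by ∂[p,q] = [q] − [p].
The resulting 6×15 matrix has rank 5, and its Smith normal form has invariant factors (1,1,1,1,1).

The boundary map ∂_2: C_2 → C_1 maps a triangle to the signed sum of its edges. For instance
  ∂bce = ce − be + bc,
  ∂bdf = df − bf + bd.
This gives a 15×10 integer matrix of rank 10; reducing to Smith normal form yields diagonal entries (1,1,1,1,1,1,1,1,1,2).

Reading off H_k = ker ∂_k / im ∂_{k+1}:

  H_0: rank C_0 − rank ∂_1 = 6 − 5 = 1, and the invariant factors of ∂_1 are all 1, so H_0 = Z.
  H_1: rank ker ∂_1 − rank ∂_2 = (15 − 5) − 10 = 0, and ∂_2 has invariant factor 2 > 1, so H_1 = Z/2Z.
  H_2: rank ker ∂_2 − rank ∂_3 = (10 − 10) − 0 = 0, and there is no ∂_3, so H_2 = 0.

As a check, the Euler characteristic is 6 − 15 + 10 = 1, which agrees with 1 − 0 + 0 = 1.

Hence the Betti numbers are b_0 = 1, b_1 = 0, b_2 = 0.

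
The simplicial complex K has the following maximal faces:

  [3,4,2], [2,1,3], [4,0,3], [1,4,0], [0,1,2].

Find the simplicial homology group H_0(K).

H_0 ≅ Z.

Order the vertices as 0 < 1 < 2 < 3 < 4. Listing each simplex with vertices in this order, K has dimension 2 with simplices:

  0-simplices (5): [0], [1], [2], [3], [4]
  1-simplices (10): [0,1], [0,2], [0,3], [0,4], [1,2], [1,3], [1,4], [2,3], [2,4], [3,4]
  2-simplices (5): [0,1,2], [0,1,4], [0,3,4], [1,2,3], [2,3,4]

Hence C_0 ≅ Z^5, C_1 ≅ Z^10, C_2 ≅ Z^5.

The boundary map ∂_1: C_1 → C_0 sends each edge [p,q] (with p < q) to q − p. For instance
  ∂[1,2] = [2] − [1].
The 5×10 boundary matrix has rank 4 and Smith normal form diag(1,1,1,1).

The boundary map ∂_2: C_2 → C_1 sends each 2-simplex [p,q,r] to [q,r] − [p,r] + [p,q]. For instance
  ∂[2,3,4] = [3,4] − [2,4] + [2,3],
  ∂[1,2,3] = [2,3] − [1,3] + [1,2].
As a 10×5 matrix over Z this has rank 5, with invariant factors (1,1,1,1,1).

Computing H_k = (kernel of ∂_k) / (image of ∂_{k+1}):

  H_0: rank C_0 − rank ∂_1 = 5 − 4 = 1, and the invariant factors of ∂_1 are all 1, so H_0 ≅ Z.

(K is a triangulation of the Möbius band.)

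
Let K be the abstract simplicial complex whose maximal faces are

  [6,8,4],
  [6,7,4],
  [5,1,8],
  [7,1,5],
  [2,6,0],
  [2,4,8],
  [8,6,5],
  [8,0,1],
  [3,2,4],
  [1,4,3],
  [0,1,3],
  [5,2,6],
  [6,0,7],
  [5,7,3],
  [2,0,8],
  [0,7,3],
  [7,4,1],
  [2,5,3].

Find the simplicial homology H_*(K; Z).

Take the total order 0 < 1 < 2 < 3 < 4 < 5 < 6 < 7 < 8 on the vertex set. Then K (dimension 2) consists of the simplices:

  0-simplices (9): [0], [1], [2], [3], [4], [5], [6], [7], [8]
  1-simplices (27): (27 of them)
  2-simplices (18): [0,1,3], [0,1,8], [0,2,6], [0,2,8], [0,3,7], [0,6,7], [1,3,4], [1,4,7], [1,5,7], [1,5,8], [2,3,4], [2,3,5], [2,4,8], [2,5,6], [3,5,7], [4,6,7], [4,6,8], [5,6,8]

Hence C_0 ≅ Z^9, C_1 ≅ Z^27, C_2 ≅ Z^18.

The boundary map ∂_1: C_1 → C_0 maps an edge to its endpoints' difference, ∂[p,q] = q − p.
This gives a 9×27 integer matrix of rank 8; reducing to Smith normal form yields diagonal entries (1,1,1,1,1,1,1,1).

∂_2: C_2 → C_1 maps a triangle to the signed sum of its edges. For instance
  ∂[0,2,6] = [2,6] − [0,6] + [0,2],
  ∂[1,4,7] = [4,7] − [1,7] + [1,4].
The resulting 27×18 matrix has rank 18, and its Smith normal form has invariant factors (1,1,1,1,1,1,1,1,1,1,1,1,1,1,1,1,1,2).

Computing H_k = (kernel of ∂_k) / (image of ∂_{k+1}):

  H_0: rank C_0 − rank ∂_1 = 9 − 8 = 1, and the invariant factors of ∂_1 are all 1, so H_0 ≅ Z.
  H_1: rank ker ∂_1 − rank ∂_2 = (27 − 8) − 18 = 1, and ∂_2 has invariant factor 2 > 1, so H_1 ≅ Z ⊕ Z/2.
  H_2: rank ker ∂_2 − rank ∂_3 = (18 − 18) − 0 = 0, and there is no ∂_3, so H_2 ≅ 0.

H_0 ≅ Z,  H_1 ≅ Z ⊕ Z/2,  H_2 = 0.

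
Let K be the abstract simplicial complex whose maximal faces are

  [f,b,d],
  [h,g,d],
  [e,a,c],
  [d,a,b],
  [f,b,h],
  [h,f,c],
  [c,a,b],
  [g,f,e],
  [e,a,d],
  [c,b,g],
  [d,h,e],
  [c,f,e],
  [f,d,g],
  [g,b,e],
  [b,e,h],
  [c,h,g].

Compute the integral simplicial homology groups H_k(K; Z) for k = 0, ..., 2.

H_0 = Z,  H_1 = Z^2,  H_2 = Z.

Fix the vertex order a < b < c < d < e < f < g < h and write every simplex with vertices in increasing order. Then dim K = 2 and the simplices of K are:

  0-simplices (8): a, b, c, d, e, f, g, h
  1-simplices (24): ab, ac, ad, ae, bc, bd, be, bf, bg, bh, ce, cf, cg, ch, de, df, dg, dh, ef, eg, eh, fg, fh, gh
  2-simplices (16): abc, abd, ace, ade, bcg, bdf, beg, beh, bfh, cef, cfh, cgh, deh, dfg, dgh, efg

Hence C_0 ≅ Z^8, C_1 ≅ Z^24, C_2 ≅ Z^16.

The boundary map ∂_1: C_1 → C_0 sends each edge [p,q] (with p < q) to q − p. For instance
  ∂ad = d − a.
The 8×24 boundary matrix has rank 7 and Smith normal form diag(1,1,1,1,1,1,1).

∂_2: C_2 → C_1 acts by ∂[p,q,r] = [q,r] − [p,r] + [p,q]. For instance
  ∂cef = ef − cf + ce,
  ∂bdf = df − bf + bd.
This gives a 24×16 integer matrix of rank 15; reducing to Smith normal form yields diagonal entries (1,1,1,1,1,1,1,1,1,1,1,1,1,1,1).

From H_k ≅ ker(∂_k) / im(∂_{k+1}) we obtain:

  H_0: rank C_0 − rank ∂_1 = 8 − 7 = 1, and the invariant factors of ∂_1 are all 1, so H_0 = Z.
  H_1: rank ker ∂_1 − rank ∂_2 = (24 − 7) − 15 = 2, and the invariant factors of ∂_2 are all 1, so H_1 = Z^2.
  H_2: rank ker ∂_2 − rank ∂_3 = (16 − 15) − 0 = 1, and there is no ∂_3, so H_2 = Z.

As a check, the Euler characteristic is 8 − 24 + 16 = 0, which agrees with 1 − 2 + 1 = 0.
(K is a triangulation of the torus T^2.)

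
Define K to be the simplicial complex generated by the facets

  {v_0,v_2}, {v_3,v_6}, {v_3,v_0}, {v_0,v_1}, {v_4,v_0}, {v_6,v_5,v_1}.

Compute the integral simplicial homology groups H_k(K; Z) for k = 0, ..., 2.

H_0 ≅ Z,  H_1 ≅ Z,  H_2 = 0.

Order the vertices as v_0 < v_1 < v_2 < v_3 < v_4 < v_5 < v_6. Listing each simplex with vertices in this order, K has dimension 2 with simplices:

  0-simplices (7): [v_0], [v_1], [v_2], [v_3], [v_4], [v_5], [v_6]
  1-simplices (8): [v_0,v_1], [v_0,v_2], [v_0,v_3], [v_0,v_4], [v_1,v_5], [v_1,v_6], [v_3,v_6], [v_5,v_6]
  2-simplices (1): [v_1,v_5,v_6]

Hence C_0 ≅ Z^7, C_1 ≅ Z^8, C_2 ≅ Z^1.

Boundary ∂_1: C_1 → C_0 sends each edge [p,q] (with p < q) to q − p.
As a 7×8 matrix over Z this has rank 6, with invariant factors (1,1,1,1,1,1).

Boundary ∂_2: C_2 → C_1 acts by ∂[p,q,r] = [q,r] − [p,r] + [p,q]. For instance
  ∂[v_1,v_5,v_6] = [v_5,v_6] − [v_1,v_6] + [v_1,v_5].
The 8×1 boundary matrix has rank 1 and Smith normal form diag(1).

Computing H_k = (kernel of ∂_k) / (image of ∂_{k+1}):

  H_0: rank C_0 − rank ∂_1 = 7 − 6 = 1, and the invariant factors of ∂_1 are all 1, so H_0 ≅ Z.
  H_1: rank ker ∂_1 − rank ∂_2 = (8 − 6) − 1 = 1, and the invariant factors of ∂_2 are all 1, so H_1 ≅ Z.
  H_2: rank ker ∂_2 − rank ∂_3 = (1 − 1) − 0 = 0, and there is no ∂_3, so H_2 ≅ 0.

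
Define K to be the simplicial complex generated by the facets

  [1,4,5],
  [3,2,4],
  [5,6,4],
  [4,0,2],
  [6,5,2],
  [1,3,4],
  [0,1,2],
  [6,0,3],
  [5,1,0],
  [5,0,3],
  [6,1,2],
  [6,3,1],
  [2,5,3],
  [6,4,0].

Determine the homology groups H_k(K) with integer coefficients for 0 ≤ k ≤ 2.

H_0 ≅ Z,  H_1 ≅ Z^2,  H_2 ≅ Z.

Take the total order 0 < 1 < 2 < 3 < 4 < 5 < 6 on the vertex set. Then K (dimension 2) consists of the simplices:

  0-simplices (7): [0], [1], [2], [3], [4], [5], [6]
  1-simplices (21): [0,1], [0,2], [0,3], [0,4], [0,5], [0,6], [1,2], [1,3], [1,4], [1,5], [1,6], [2,3], [2,4], [2,5], [2,6], [3,4], [3,5], [3,6], [4,5], [4,6], [5,6]
  2-simplices (14): [0,1,2], [0,1,5], [0,2,4], [0,3,5], [0,3,6], [0,4,6], [1,2,6], [1,3,4], [1,3,6], [1,4,5], [2,3,4], [2,3,5], [2,5,6], [4,5,6]

so the chain groups are C_0 ≅ Z^7, C_1 ≅ Z^21, C_2 ≅ Z^14.

The boundary map ∂_1: C_1 → C_0 maps an edge to its endpoints' difference, ∂[p,q] = q − p. For instance
  ∂[2,3] = [3] − [2].
This gives a 7×21 integer matrix of rank 6; reducing to Smith normal form yields diagonal entries (1,1,1,1,1,1).

∂_2: C_2 → C_1 sends each 2-simplex [p,q,r] to [q,r] − [p,r] + [p,q]. For instance
  ∂[2,3,5] = [3,5] − [2,5] + [2,3],
  ∂[1,2,6] = [2,6] − [1,6] + [1,2].
The 21×14 boundary matrix has rank 13 and Smith normal form diag(1,1,1,1,1,1,1,1,1,1,1,1,1).

From H_k ≅ ker(∂_k) / im(∂_{k+1}) we obtain:

  H_0: rank C_0 − rank ∂_1 = 7 − 6 = 1, and the invariant factors of ∂_1 are all 1, so H_0 = Z.
  H_1: rank ker ∂_1 − rank ∂_2 = (21 − 6) − 13 = 2, and the invariant factors of ∂_2 are all 1, so H_1 = Z^2.
  H_2: rank ker ∂_2 − rank ∂_3 = (14 − 13) − 0 = 1, and there is no ∂_3, so H_2 = Z.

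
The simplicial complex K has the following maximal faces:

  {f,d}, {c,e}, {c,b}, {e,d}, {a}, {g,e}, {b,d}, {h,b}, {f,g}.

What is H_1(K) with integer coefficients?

Fix the vertex order a < b < c < d < e < f < g < h and write every simplex with vertices in increasing order. Then dim K = 1 and the simplices of K are:

  0-simplices (8): a, b, c, d, e, f, g, h
  1-simplices (8): bc, bd, bh, ce, de, df, eg, fg

Hence C_0 ≅ Z^8, C_1 ≅ Z^8.

Boundary ∂_1: C_1 → C_0 maps an edge to its endpoints' difference, ∂[p,q] = q − p. For instance
  ∂bd = d − b.
The resulting 8×8 matrix has rank 6, and its Smith normal form has invariant factors (1,1,1,1,1,1).

Reading off H_k = ker ∂_k / im ∂_{k+1}:

  H_1: rank ker ∂_1 − rank ∂_2 = (8 − 6) − 0 = 2, and there is no ∂_2, so H_1 = Z^2.

H_1 = Z^2.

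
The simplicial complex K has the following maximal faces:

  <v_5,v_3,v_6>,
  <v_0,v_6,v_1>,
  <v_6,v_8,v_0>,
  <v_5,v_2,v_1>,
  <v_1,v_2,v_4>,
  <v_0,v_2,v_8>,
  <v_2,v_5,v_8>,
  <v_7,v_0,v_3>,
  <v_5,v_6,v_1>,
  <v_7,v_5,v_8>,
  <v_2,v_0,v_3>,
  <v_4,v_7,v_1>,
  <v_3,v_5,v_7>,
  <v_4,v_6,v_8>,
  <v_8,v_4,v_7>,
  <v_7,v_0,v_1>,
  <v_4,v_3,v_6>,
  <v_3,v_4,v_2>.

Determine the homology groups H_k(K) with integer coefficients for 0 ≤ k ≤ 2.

Take the total order v_0 < v_1 < v_2 < v_3 < v_4 < v_5 < v_6 < v_7 < v_8 on the vertex set. Then K (dimension 2) consists of the simplices:

  0-simplices (9): [v_0], [v_1], [v_2], [v_3], [v_4], [v_5], [v_6], [v_7], [v_8]
  1-simplices (27): (27 of them)
  2-simplices (18): (18 of them)

Hence C_0 ≅ Z^9, C_1 ≅ Z^27, C_2 ≅ Z^18.

∂_1: C_1 → C_0 maps an edge to its endpoints' difference, ∂[p,q] = q − p.
The resulting 9×27 matrix has rank 8, and its Smith normal form has invariant factors (1,1,1,1,1,1,1,1).

The boundary map ∂_2: C_2 → C_1 sends each 2-simplex [p,q,r] to [q,r] − [p,r] + [p,q]. For instance
  ∂[v_3,v_5,v_7] = [v_5,v_7] − [v_3,v_7] + [v_3,v_5],
  ∂[v_0,v_3,v_7] = [v_3,v_7] − [v_0,v_7] + [v_0,v_3].
This gives a 27×18 integer matrix of rank 17; reducing to Smith normal form yields diagonal entries (1,1,1,1,1,1,1,1,1,1,1,1,1,1,1,1,1).

Computing H_k = (kernel of ∂_k) / (image of ∂_{k+1}):

  H_0: rank C_0 − rank ∂_1 = 9 − 8 = 1, and the invariant factors of ∂_1 are all 1, so H_0 = Z.
  H_1: rank ker ∂_1 − rank ∂_2 = (27 − 8) − 17 = 2, and the invariant factors of ∂_2 are all 1, so H_1 = Z^2.
  H_2: rank ker ∂_2 − rank ∂_3 = (18 − 17) − 0 = 1, and there is no ∂_3, so H_2 = Z.

As a check, the Euler characteristic is 9 − 27 + 18 = 0, which agrees with 1 − 2 + 1 = 0.

H_0 ≅ Z,  H_1 ≅ Z^2,  H_2 ≅ Z.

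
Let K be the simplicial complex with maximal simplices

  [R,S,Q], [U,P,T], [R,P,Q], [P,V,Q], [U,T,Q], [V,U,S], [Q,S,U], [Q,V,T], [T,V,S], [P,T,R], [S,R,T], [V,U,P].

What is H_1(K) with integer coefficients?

Take the total order P < Q < R < S < T < U < V on the vertex set. Then K (dimension 2) consists of the simplices:

  0-simplices (7): P, Q, R, S, T, U, V
  1-simplices (18): PQ, PR, PT, PU, PV, QR, QS, QT, QU, QV, RS, RT, ST, SU, SV, TU, TV, UV
  2-simplices (12): PQR, PQV, PRT, PTU, PUV, QRS, QSU, QTU, QTV, RST, STV, SUV

so the chain groups are C_0 ≅ Z^7, C_1 ≅ Z^18, C_2 ≅ Z^12.

∂_1: C_1 → C_0 is given by ∂[p,q] = [q] − [p].
This gives a 7×18 integer matrix of rank 6; reducing to Smith normal form yields diagonal entries (1,1,1,1,1,1).

The boundary map ∂_2: C_2 → C_1 sends each 2-simplex [p,q,r] to [q,r] − [p,r] + [p,q]. For instance
  ∂QSU = SU − QU + QS,
  ∂STV = TV − SV + ST.
As a 18×12 matrix over Z this has rank 12, with invariant factors (1,1,1,1,1,1,1,1,1,1,1,2).

Reading off H_k = ker ∂_k / im ∂_{k+1}:

  H_1: rank ker ∂_1 − rank ∂_2 = (18 − 6) − 12 = 0, and ∂_2 has invariant factor 2 > 1, so H_1 ≅ Z/2.

H_1 = Z/2.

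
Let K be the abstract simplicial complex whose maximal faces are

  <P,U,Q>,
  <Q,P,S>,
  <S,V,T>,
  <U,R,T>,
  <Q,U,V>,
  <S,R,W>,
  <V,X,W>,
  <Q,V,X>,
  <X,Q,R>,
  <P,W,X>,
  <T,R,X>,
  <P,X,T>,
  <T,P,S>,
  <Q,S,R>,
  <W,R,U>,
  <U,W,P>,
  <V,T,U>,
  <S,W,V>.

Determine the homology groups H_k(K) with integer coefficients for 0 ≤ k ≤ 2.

H_0 ≅ Z,  H_1 ≅ Z^2,  H_2 ≅ Z.

Fix the vertex order P < Q < R < S < T < U < V < W < X and write every simplex with vertices in increasing order. Then dim K = 2 and the simplices of K are:

  0-simplices (9): P, Q, R, S, T, U, V, W, X
  1-simplices (27): PQ, PS, PT, PU, PW, PX, QR, QS, QU, QV, QX, RS, RT, RU, RW, RX, ST, SV, SW, TU, TV, TX, UV, UW, VW, VX, WX
  2-simplices (18): PQS, PQU, PST, PTX, PUW, PWX, QRS, QRX, QUV, QVX, RSW, RTU, RTX, RUW, STV, SVW, TUV, VWX

so the chain groups are C_0 ≅ Z^9, C_1 ≅ Z^27, C_2 ≅ Z^18.

∂_1: C_1 → C_0 sends each edge [p,q] (with p < q) to q − p. For instance
  ∂RT = T − R.
As a 9×27 matrix over Z this has rank 8, with invariant factors (1,1,1,1,1,1,1,1).

∂_2: C_2 → C_1 maps a triangle to the signed sum of its edges. For instance
  ∂PST = ST − PT + PS,
  ∂QUV = UV − QV + QU.
The 27×18 boundary matrix has rank 17 and Smith normal form diag(1,1,1,1,1,1,1,1,1,1,1,1,1,1,1,1,1).

Reading off H_k = ker ∂_k / im ∂_{k+1}:

  H_0: rank C_0 − rank ∂_1 = 9 − 8 = 1, and the invariant factors of ∂_1 are all 1, so H_0 = Z.
  H_1: rank ker ∂_1 − rank ∂_2 = (27 − 8) − 17 = 2, and the invariant factors of ∂_2 are all 1, so H_1 = Z^2.
  H_2: rank ker ∂_2 − rank ∂_3 = (18 − 17) − 0 = 1, and there is no ∂_3, so H_2 = Z.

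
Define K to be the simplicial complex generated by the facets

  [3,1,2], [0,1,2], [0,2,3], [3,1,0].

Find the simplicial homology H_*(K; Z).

H_0 ≅ Z,  H_1 = 0,  H_2 ≅ Z.

Fix the vertex order 0 < 1 < 2 < 3 and write every simplex with vertices in increasing order. Then dim K = 2 and the simplices of K are:

  0-simplices (4): [0], [1], [2], [3]
  1-simplices (6): [0,1], [0,2], [0,3], [1,2], [1,3], [2,3]
  2-simplices (4): [0,1,2], [0,1,3], [0,2,3], [1,2,3]

Hence C_0 ≅ Z^4, C_1 ≅ Z^6, C_2 ≅ Z^4.

The boundary map ∂_1: C_1 → C_0 sends each edge [p,q] (with p < q) to q − p. For instance
  ∂[1,3] = [3] − [1].
The resulting 4×6 matrix has rank 3, and its Smith normal form has invariant factors (1,1,1).

∂_2: C_2 → C_1 acts by ∂[p,q,r] = [q,r] − [p,r] + [p,q]. For instance
  ∂[0,1,2] = [1,2] − [0,2] + [0,1],
  ∂[0,2,3] = [2,3] − [0,3] + [0,2].
This gives a 6×4 integer matrix of rank 3; reducing to Smith normal form yields diagonal entries (1,1,1).

Now H_k = ker ∂_k / im ∂_{k+1}, so:

  H_0: rank C_0 − rank ∂_1 = 4 − 3 = 1, and the invariant factors of ∂_1 are all 1, so H_0 ≅ Z.
  H_1: rank ker ∂_1 − rank ∂_2 = (6 − 3) − 3 = 0, and the invariant factors of ∂_2 are all 1, so H_1 ≅ 0.
  H_2: rank ker ∂_2 − rank ∂_3 = (4 − 3) − 0 = 1, and there is no ∂_3, so H_2 ≅ Z.

(K is a triangulation of the 2-sphere S^2.)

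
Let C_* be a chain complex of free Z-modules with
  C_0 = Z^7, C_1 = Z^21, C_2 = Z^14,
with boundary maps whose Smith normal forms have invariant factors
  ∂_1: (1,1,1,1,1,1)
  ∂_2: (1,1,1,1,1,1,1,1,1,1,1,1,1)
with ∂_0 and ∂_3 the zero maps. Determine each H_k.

H_0 ≅ Z,  H_1 ≅ Z^2,  H_2 ≅ Z.

H_0: b_0 = 7 − 0 − 6 = 1; torsion from ∂_1 factors > 1: none. So H_0 ≅ Z.
H_1: b_1 = 21 − 6 − 13 = 2; torsion from ∂_2 factors > 1: none. So H_1 ≅ Z^2.
H_2: b_2 = 14 − 13 − 0 = 1; torsion from ∂_3 factors > 1: none. So H_2 ≅ Z.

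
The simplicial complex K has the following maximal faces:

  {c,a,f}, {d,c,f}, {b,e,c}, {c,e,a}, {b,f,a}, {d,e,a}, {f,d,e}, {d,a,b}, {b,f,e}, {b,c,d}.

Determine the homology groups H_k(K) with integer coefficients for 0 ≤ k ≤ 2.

H_0 = Z,  H_1 = Z/2,  H_2 = 0.

K has 6 vertices, 15 edges, 10 triangles.
rank ∂_0 = 0, rank ∂_1 = 5 ⇒ b_0 = 6 − 0 − 5 = 1; all invariant factors of ∂_1 are 1 so no torsion. So H_0 = Z.
rank ∂_1 = 5, rank ∂_2 = 10 ⇒ b_1 = 15 − 5 − 10 = 0; ∂_2 has invariant factor(s) [2] giving torsion. So H_1 = Z/2.
rank ∂_2 = 10, rank ∂_3 = 0 ⇒ b_2 = 10 − 10 − 0 = 0. So H_2 = 0.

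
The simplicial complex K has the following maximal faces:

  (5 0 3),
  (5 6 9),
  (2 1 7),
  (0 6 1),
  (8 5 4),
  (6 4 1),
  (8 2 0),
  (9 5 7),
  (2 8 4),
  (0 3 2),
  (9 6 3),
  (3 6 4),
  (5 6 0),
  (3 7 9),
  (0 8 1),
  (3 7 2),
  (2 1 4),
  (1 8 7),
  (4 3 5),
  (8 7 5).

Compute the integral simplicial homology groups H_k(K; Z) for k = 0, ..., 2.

H_0 = Z,  H_1 = Z ⊕ Z/2Z,  H_2 = 0.

We work with the vertex ordering 0 < 1 < 2 < 3 < 4 < 5 < 6 < 7 < 8 < 9. The simplices of K, each written with vertices in increasing order, are:

  0-simplices (10): [0], [1], [2], [3], [4], [5], [6], [7], [8], [9]
  1-simplices (30): (30 of them)
  2-simplices (20): (20 of them)

giving chain groups C_0 ≅ Z^10, C_1 ≅ Z^30, C_2 ≅ Z^20.

∂_1: C_1 → C_0 maps an edge to its endpoints' difference, ∂[p,q] = q − p. For instance
  ∂[5,9] = [9] − [5].
The 10×30 boundary matrix has rank 9 and Smith normal form diag(1,1,1,1,1,1,1,1,1).

Boundary ∂_2: C_2 → C_1 sends each 2-simplex [p,q,r] to [q,r] − [p,r] + [p,q]. For instance
  ∂[1,7,8] = [7,8] − [1,8] + [1,7],
  ∂[1,4,6] = [4,6] − [1,6] + [1,4].
This gives a 30×20 integer matrix of rank 20; reducing to Smith normal form yields diagonal entries (1,1,1,1,1,1,1,1,1,1,1,1,1,1,1,1,1,1,1,2).

Now H_k = ker ∂_k / im ∂_{k+1}, so:

  H_0: rank C_0 − rank ∂_1 = 10 − 9 = 1, and the invariant factors of ∂_1 are all 1, so H_0 ≅ Z.
  H_1: rank ker ∂_1 − rank ∂_2 = (30 − 9) − 20 = 1, and ∂_2 has invariant factor 2 > 1, so H_1 ≅ Z ⊕ Z/2Z.
  H_2: rank ker ∂_2 − rank ∂_3 = (20 − 20) − 0 = 0, and there is no ∂_3, so H_2 ≅ 0.

(K is a triangulation of the Klein bottle.)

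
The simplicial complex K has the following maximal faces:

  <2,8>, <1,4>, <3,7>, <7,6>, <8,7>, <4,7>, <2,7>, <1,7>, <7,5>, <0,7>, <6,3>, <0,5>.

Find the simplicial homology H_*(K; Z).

H_0 ≅ Z,  H_1 ≅ Z^4.

Order the vertices as 0 < 1 < 2 < 3 < 4 < 5 < 6 < 7 < 8. Listing each simplex with vertices in this order, K has dimension 1 with simplices:

  0-simplices (9): [0], [1], [2], [3], [4], [5], [6], [7], [8]
  1-simplices (12): [0,5], [0,7], [1,4], [1,7], [2,7], [2,8], [3,6], [3,7], [4,7], [5,7], [6,7], [7,8]

Hence C_0 ≅ Z^9, C_1 ≅ Z^12.

∂_1: C_1 → C_0 maps an edge to its endpoints' difference, ∂[p,q] = q − p. For instance
  ∂[2,7] = [7] − [2].
This gives a 9×12 integer matrix of rank 8; reducing to Smith normal form yields diagonal entries (1,1,1,1,1,1,1,1).

Now H_k = ker ∂_k / im ∂_{k+1}, so:

  H_0: rank C_0 − rank ∂_1 = 9 − 8 = 1, and the invariant factors of ∂_1 are all 1, so H_0 ≅ Z.
  H_1: rank ker ∂_1 − rank ∂_2 = (12 − 8) − 0 = 4, and there is no ∂_2, so H_1 ≅ Z^4.

As a check, the Euler characteristic is 9 − 12 = -3, which agrees with 1 − 4 = -3.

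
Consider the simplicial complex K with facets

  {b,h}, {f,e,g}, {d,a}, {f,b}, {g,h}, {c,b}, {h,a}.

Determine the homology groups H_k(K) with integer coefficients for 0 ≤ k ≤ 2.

H_0 ≅ Z,  H_1 ≅ Z,  H_2 = 0.

We work with the vertex ordering a < b < c < d < e < f < g < h. The simplices of K, each written with vertices in increasing order, are:

  0-simplices (8): a, b, c, d, e, f, g, h
  1-simplices (9): ad, ah, bc, bf, bh, ef, eg, fg, gh
  2-simplices (1): efg

giving chain groups C_0 ≅ Z^8, C_1 ≅ Z^9, C_2 ≅ Z^1.

Boundary ∂_1: C_1 → C_0 sends each edge [p,q] (with p < q) to q − p. For instance
  ∂eg = g − e.
This gives a 8×9 integer matrix of rank 7; reducing to Smith normal form yields diagonal entries (1,1,1,1,1,1,1).

Boundary ∂_2: C_2 → C_1 maps a triangle to the signed sum of its edges. For instance
  ∂efg = fg − eg + ef.
As a 9×1 matrix over Z this has rank 1, with invariant factors (1).

Reading off H_k = ker ∂_k / im ∂_{k+1}:

  H_0: rank C_0 − rank ∂_1 = 8 − 7 = 1, and the invariant factors of ∂_1 are all 1, so H_0 ≅ Z.
  H_1: rank ker ∂_1 − rank ∂_2 = (9 − 7) − 1 = 1, and the invariant factors of ∂_2 are all 1, so H_1 ≅ Z.
  H_2: rank ker ∂_2 − rank ∂_3 = (1 − 1) − 0 = 0, and there is no ∂_3, so H_2 ≅ 0.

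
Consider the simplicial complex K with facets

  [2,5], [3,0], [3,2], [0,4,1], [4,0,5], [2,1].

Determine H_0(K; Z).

H_0 = Z.

We work with the vertex ordering 0 < 1 < 2 < 3 < 4 < 5. The simplices of K, each written with vertices in increasing order, are:

  0-simplices (6): [0], [1], [2], [3], [4], [5]
  1-simplices (9): [0,1], [0,3], [0,4], [0,5], [1,2], [1,4], [2,3], [2,5], [4,5]
  2-simplices (2): [0,1,4], [0,4,5]

so the chain groups are C_0 ≅ Z^6, C_1 ≅ Z^9, C_2 ≅ Z^2.

Boundary ∂_1: C_1 → C_0 sends each edge [p,q] (with p < q) to q − p. For instance
  ∂[1,2] = [2] − [1].
As a 6×9 matrix over Z this has rank 5, with invariant factors (1,1,1,1,1).

∂_2: C_2 → C_1 sends each 2-simplex [p,q,r] to [q,r] − [p,r] + [p,q]. For instance
  ∂[0,1,4] = [1,4] − [0,4] + [0,1],
  ∂[0,4,5] = [4,5] − [0,5] + [0,4].
As a 9×2 matrix over Z this has rank 2, with invariant factors (1,1).

Computing H_k = (kernel of ∂_k) / (image of ∂_{k+1}):

  H_0: rank C_0 − rank ∂_1 = 6 − 5 = 1, and the invariant factors of ∂_1 are all 1, so H_0 ≅ Z.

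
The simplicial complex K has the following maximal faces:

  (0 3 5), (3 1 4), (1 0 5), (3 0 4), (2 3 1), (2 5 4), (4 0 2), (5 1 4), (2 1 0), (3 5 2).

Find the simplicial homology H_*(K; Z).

We work with the vertex ordering 0 < 1 < 2 < 3 < 4 < 5. The simplices of K, each written with vertices in increasing order, are:

  0-simplices (6): [0], [1], [2], [3], [4], [5]
  1-simplices (15): [0,1], [0,2], [0,3], [0,4], [0,5], [1,2], [1,3], [1,4], [1,5], [2,3], [2,4], [2,5], [3,4], [3,5], [4,5]
  2-simplices (10): [0,1,2], [0,1,5], [0,2,4], [0,3,4], [0,3,5], [1,2,3], [1,3,4], [1,4,5], [2,3,5], [2,4,5]

Hence C_0 ≅ Z^6, C_1 ≅ Z^15, C_2 ≅ Z^10.

The boundary map ∂_1: C_1 → C_0 is given by ∂[p,q] = [q] − [p]. For instance
  ∂[0,2] = [2] − [0].
The resulting 6×15 matrix has rank 5, and its Smith normal form has invariant factors (1,1,1,1,1).

∂_2: C_2 → C_1 acts by ∂[p,q,r] = [q,r] − [p,r] + [p,q]. For instance
  ∂[1,3,4] = [3,4] − [1,4] + [1,3],
  ∂[1,2,3] = [2,3] − [1,3] + [1,2].
The 15×10 boundary matrix has rank 10 and Smith normal form diag(1,1,1,1,1,1,1,1,1,2).

From H_k ≅ ker(∂_k) / im(∂_{k+1}) we obtain:

  H_0: rank C_0 − rank ∂_1 = 6 − 5 = 1, and the invariant factors of ∂_1 are all 1, so H_0 ≅ Z.
  H_1: rank ker ∂_1 − rank ∂_2 = (15 − 5) − 10 = 0, and ∂_2 has invariant factor 2 > 1, so H_1 ≅ Z/2.
  H_2: rank ker ∂_2 − rank ∂_3 = (10 − 10) − 0 = 0, and there is no ∂_3, so H_2 ≅ 0.

(K is a triangulation of the real projective plane RP^2.)

H_0 = Z,  H_1 = Z/2,  H_2 = 0.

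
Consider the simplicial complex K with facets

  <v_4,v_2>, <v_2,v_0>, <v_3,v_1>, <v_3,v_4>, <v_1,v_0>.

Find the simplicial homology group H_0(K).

H_0 ≅ Z.

We work with the vertex ordering v_0 < v_1 < v_2 < v_3 < v_4. The simplices of K, each written with vertices in increasing order, are:

  0-simplices (5): [v_0], [v_1], [v_2], [v_3], [v_4]
  1-simplices (5): [v_0,v_1], [v_0,v_2], [v_1,v_3], [v_2,v_4], [v_3,v_4]

Hence C_0 ≅ Z^5, C_1 ≅ Z^5.

Boundary ∂_1: C_1 → C_0 sends each edge [p,q] (with p < q) to q − p. For instance
  ∂[v_1,v_3] = [v_3] − [v_1].
This gives a 5×5 integer matrix of rank 4; reducing to Smith normal form yields diagonal entries (1,1,1,1).

Now H_k = ker ∂_k / im ∂_{k+1}, so:

  H_0: rank C_0 − rank ∂_1 = 5 − 4 = 1, and the invariant factors of ∂_1 are all 1, so H_0 ≅ Z.

(K is a triangulation of the circle S^1.)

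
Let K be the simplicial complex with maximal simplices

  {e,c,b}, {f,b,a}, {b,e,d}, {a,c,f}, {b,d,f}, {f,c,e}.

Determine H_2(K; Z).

H_2 ≅ 0.

Order the vertices as a < b < c < d < e < f. Listing each simplex with vertices in this order, K has dimension 2 with simplices:

  0-simplices (6): a, b, c, d, e, f
  1-simplices (12): ab, ac, af, bc, bd, be, bf, ce, cf, de, df, ef
  2-simplices (6): abf, acf, bce, bde, bdf, cef

Hence C_0 ≅ Z^6, C_1 ≅ Z^12, C_2 ≅ Z^6.

The boundary map ∂_1: C_1 → C_0 is given by ∂[p,q] = [q] − [p]. For instance
  ∂ce = e − c.
The 6×12 boundary matrix has rank 5 and Smith normal form diag(1,1,1,1,1).

Boundary ∂_2: C_2 → C_1 maps a triangle to the signed sum of its edges. For instance
  ∂acf = cf − af + ac,
  ∂bde = de − be + bd.
This gives a 12×6 integer matrix of rank 6; reducing to Smith normal form yields diagonal entries (1,1,1,1,1,1).

Now H_k = ker ∂_k / im ∂_{k+1}, so:

  H_2: rank ker ∂_2 − rank ∂_3 = (6 − 6) − 0 = 0, and there is no ∂_3, so H_2 = 0.

(K is a triangulation of the cylinder S^1 x I.)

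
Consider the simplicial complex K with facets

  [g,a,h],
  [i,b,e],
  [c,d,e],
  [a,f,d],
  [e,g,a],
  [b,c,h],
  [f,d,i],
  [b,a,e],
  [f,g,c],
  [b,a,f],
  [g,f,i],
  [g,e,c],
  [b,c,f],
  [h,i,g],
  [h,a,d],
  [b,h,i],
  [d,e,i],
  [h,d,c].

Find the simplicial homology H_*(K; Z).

K has 9 vertices, 27 edges, 18 triangles.
rank ∂_0 = 0, rank ∂_1 = 8 ⇒ b_0 = 9 − 0 − 8 = 1; all invariant factors of ∂_1 are 1 so no torsion. So H_0 ≅ Z.
rank ∂_1 = 8, rank ∂_2 = 17 ⇒ b_1 = 27 − 8 − 17 = 2; all invariant factors of ∂_2 are 1 so no torsion. So H_1 ≅ Z^2.
rank ∂_2 = 17, rank ∂_3 = 0 ⇒ b_2 = 18 − 17 − 0 = 1. So H_2 ≅ Z.

H_0 = Z,  H_1 = Z^2,  H_2 = Z.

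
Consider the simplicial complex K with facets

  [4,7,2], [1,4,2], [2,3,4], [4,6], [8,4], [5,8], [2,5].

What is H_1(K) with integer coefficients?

Take the total order 1 < 2 < 3 < 4 < 5 < 6 < 7 < 8 on the vertex set. Then K (dimension 2) consists of the simplices:

  0-simplices (8): [1], [2], [3], [4], [5], [6], [7], [8]
  1-simplices (11): [1,2], [1,4], [2,3], [2,4], [2,5], [2,7], [3,4], [4,6], [4,7], [4,8], [5,8]
  2-simplices (3): [1,2,4], [2,3,4], [2,4,7]

giving chain groups C_0 ≅ Z^8, C_1 ≅ Z^11, C_2 ≅ Z^3.

Boundary ∂_1: C_1 → C_0 maps an edge to its endpoints' difference, ∂[p,q] = q − p. For instance
  ∂[1,4] = [4] − [1].
This gives a 8×11 integer matrix of rank 7; reducing to Smith normal form yields diagonal entries (1,1,1,1,1,1,1).

Boundary ∂_2: C_2 → C_1 maps a triangle to the signed sum of its edges. For instance
  ∂[2,4,7] = [4,7] − [2,7] + [2,4],
  ∂[1,2,4] = [2,4] − [1,4] + [1,2].
As a 11×3 matrix over Z this has rank 3, with invariant factors (1,1,1).

Computing H_k = (kernel of ∂_k) / (image of ∂_{k+1}):

  H_1: rank ker ∂_1 − rank ∂_2 = (11 − 7) − 3 = 1, and the invariant factors of ∂_2 are all 1, so H_1 = Z.

H_1 ≅ Z.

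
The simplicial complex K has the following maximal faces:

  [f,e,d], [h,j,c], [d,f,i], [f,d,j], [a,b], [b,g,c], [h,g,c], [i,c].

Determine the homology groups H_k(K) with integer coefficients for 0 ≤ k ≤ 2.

Fix the vertex order a < b < c < d < e < f < g < h < i < j and write every simplex with vertices in increasing order. Then dim K = 2 and the simplices of K are:

  0-simplices (10): a, b, c, d, e, f, g, h, i, j
  1-simplices (16): ab, bc, bg, cg, ch, ci, cj, de, df, di, dj, ef, fi, fj, gh, hj
  2-simplices (6): bcg, cgh, chj, def, dfi, dfj

so the chain groups are C_0 ≅ Z^10, C_1 ≅ Z^16, C_2 ≅ Z^6.

Boundary ∂_1: C_1 → C_0 is given by ∂[p,q] = [q] − [p]. For instance
  ∂bg = g − b.
The resulting 10×16 matrix has rank 9, and its Smith normal form has invariant factors (1,1,1,1,1,1,1,1,1).

∂_2: C_2 → C_1 sends each 2-simplex [p,q,r] to [q,r] − [p,r] + [p,q]. For instance
  ∂dfj = fj − dj + df,
  ∂def = ef − df + de.
As a 16×6 matrix over Z this has rank 6, with invariant factors (1,1,1,1,1,1).

Computing H_k = (kernel of ∂_k) / (image of ∂_{k+1}):

  H_0: rank C_0 − rank ∂_1 = 10 − 9 = 1, and the invariant factors of ∂_1 are all 1, so H_0 ≅ Z.
  H_1: rank ker ∂_1 − rank ∂_2 = (16 − 9) − 6 = 1, and the invariant factors of ∂_2 are all 1, so H_1 ≅ Z.
  H_2: rank ker ∂_2 − rank ∂_3 = (6 − 6) − 0 = 0, and there is no ∂_3, so H_2 ≅ 0.

As a check, the Euler characteristic is 10 − 16 + 6 = 0, which agrees with 1 − 1 + 0 = 0.

H_0 = Z,  H_1 = Z,  H_2 = 0.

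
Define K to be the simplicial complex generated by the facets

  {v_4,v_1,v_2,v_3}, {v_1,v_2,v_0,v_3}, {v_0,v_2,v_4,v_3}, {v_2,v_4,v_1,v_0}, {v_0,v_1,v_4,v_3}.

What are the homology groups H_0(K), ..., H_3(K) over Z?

H_0 ≅ Z,  H_1 = 0,  H_2 = 0,  H_3 ≅ Z.

Order the vertices as v_0 < v_1 < v_2 < v_3 < v_4. Listing each simplex with vertices in this order, K has dimension 3 with simplices:

  0-simplices (5): [v_0], [v_1], [v_2], [v_3], [v_4]
  1-simplices (10): [v_0,v_1], [v_0,v_2], [v_0,v_3], [v_0,v_4], [v_1,v_2], [v_1,v_3], [v_1,v_4], [v_2,v_3], [v_2,v_4], [v_3,v_4]
  2-simplices (10): [v_0,v_1,v_2], [v_0,v_1,v_3], [v_0,v_1,v_4], [v_0,v_2,v_3], [v_0,v_2,v_4], [v_0,v_3,v_4], [v_1,v_2,v_3], [v_1,v_2,v_4], [v_1,v_3,v_4], [v_2,v_3,v_4]
  3-simplices (5): [v_0,v_1,v_2,v_3], [v_0,v_1,v_2,v_4], [v_0,v_1,v_3,v_4], [v_0,v_2,v_3,v_4], [v_1,v_2,v_3,v_4]

giving chain groups C_0 ≅ Z^5, C_1 ≅ Z^10, C_2 ≅ Z^10, C_3 ≅ Z^5.

∂_1: C_1 → C_0 maps an edge to its endpoints' difference, ∂[p,q] = q − p.
The resulting 5×10 matrix has rank 4, and its Smith normal form has invariant factors (1,1,1,1).

Boundary ∂_2: C_2 → C_1 acts by ∂[p,q,r] = [q,r] − [p,r] + [p,q]. For instance
  ∂[v_2,v_3,v_4] = [v_3,v_4] − [v_2,v_4] + [v_2,v_3],
  ∂[v_0,v_1,v_3] = [v_1,v_3] − [v_0,v_3] + [v_0,v_1].
The 10×10 boundary matrix has rank 6 and Smith normal form diag(1,1,1,1,1,1).

The boundary map ∂_3: C_3 → C_2 sends each 3-simplex σ to the alternating sum Σ_i (−1)^i (σ with its i-th vertex removed). For instance
  ∂[v_0,v_1,v_3,v_4] = [v_1,v_3,v_4] − [v_0,v_3,v_4] + [v_0,v_1,v_4] − [v_0,v_1,v_3],
  ∂[v_1,v_2,v_3,v_4] = [v_2,v_3,v_4] − [v_1,v_3,v_4] + [v_1,v_2,v_4] − [v_1,v_2,v_3].
As a 10×5 matrix over Z this has rank 4, with invariant factors (1,1,1,1).

Now H_k = ker ∂_k / im ∂_{k+1}, so:

  H_0: rank C_0 − rank ∂_1 = 5 − 4 = 1, and the invariant factors of ∂_1 are all 1, so H_0 = Z.
  H_1: rank ker ∂_1 − rank ∂_2 = (10 − 4) − 6 = 0, and the invariant factors of ∂_2 are all 1, so H_1 = 0.
  H_2: rank ker ∂_2 − rank ∂_3 = (10 − 6) − 4 = 0, and the invariant factors of ∂_3 are all 1, so H_2 = 0.
  H_3: rank ker ∂_3 − rank ∂_4 = (5 − 4) − 0 = 1, and there is no ∂_4, so H_3 = Z.

As a check, the Euler characteristic is 5 − 10 + 10 − 5 = 0, which agrees with 1 − 0 + 0 − 1 = 0.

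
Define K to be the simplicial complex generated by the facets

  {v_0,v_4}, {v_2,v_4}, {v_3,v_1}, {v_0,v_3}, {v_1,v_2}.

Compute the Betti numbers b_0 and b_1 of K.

b_0 = 1, b_1 = 1.

Fix the vertex order v_0 < v_1 < v_2 < v_3 < v_4 and write every simplex with vertices in increasing order. Then dim K = 1 and the simplices of K are:

  0-simplices (5): [v_0], [v_1], [v_2], [v_3], [v_4]
  1-simplices (5): [v_0,v_3], [v_0,v_4], [v_1,v_2], [v_1,v_3], [v_2,v_4]

Hence C_0 ≅ Z^5, C_1 ≅ Z^5.

∂_1: C_1 → C_0 sends each edge [p,q] (with p < q) to q − p. For instance
  ∂[v_0,v_4] = [v_4] − [v_0].
As a 5×5 matrix over Z this has rank 4, with invariant factors (1,1,1,1).

Now H_k = ker ∂_k / im ∂_{k+1}, so:

  H_0: rank C_0 − rank ∂_1 = 5 − 4 = 1, and the invariant factors of ∂_1 are all 1, so H_0 = Z.
  H_1: rank ker ∂_1 − rank ∂_2 = (5 − 4) − 0 = 1, and there is no ∂_2, so H_1 = Z.

As a check, the Euler characteristic is 5 − 5 = 0, which agrees with 1 − 1 = 0.
(K is a triangulation of the circle S^1.)

Hence the Betti numbers are b_0 = 1, b_1 = 1.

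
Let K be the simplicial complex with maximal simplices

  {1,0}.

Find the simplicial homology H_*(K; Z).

We work with the vertex ordering 0 < 1. The simplices of K, each written with vertices in increasing order, are:

  0-simplices (2): [0], [1]
  1-simplices (1): [0,1]

Hence C_0 ≅ Z^2, C_1 ≅ Z^1.

The boundary map ∂_1: C_1 → C_0 is given by ∂[p,q] = [q] − [p].
The resulting 2×1 matrix has rank 1, and its Smith normal form has invariant factors (1).

Computing H_k = (kernel of ∂_k) / (image of ∂_{k+1}):

  H_0: rank C_0 − rank ∂_1 = 2 − 1 = 1, and the invariant factors of ∂_1 are all 1, so H_0 ≅ Z.
  H_1: rank ker ∂_1 − rank ∂_2 = (1 − 1) − 0 = 0, and there is no ∂_2, so H_1 ≅ 0.

As a check, the Euler characteristic is 2 − 1 = 1, which agrees with 1 − 0 = 1.

H_0 = Z,  H_1 = 0.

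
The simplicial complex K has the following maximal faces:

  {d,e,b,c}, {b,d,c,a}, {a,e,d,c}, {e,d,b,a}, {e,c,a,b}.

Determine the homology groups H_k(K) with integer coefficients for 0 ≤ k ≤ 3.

Fix the vertex order a < b < c < d < e and write every simplex with vertices in increasing order. Then dim K = 3 and the simplices of K are:

  0-simplices (5): a, b, c, d, e
  1-simplices (10): ab, ac, ad, ae, bc, bd, be, cd, ce, de
  2-simplices (10): abc, abd, abe, acd, ace, ade, bcd, bce, bde, cde
  3-simplices (5): abcd, abce, abde, acde, bcde

so the chain groups are C_0 ≅ Z^5, C_1 ≅ Z^10, C_2 ≅ Z^10, C_3 ≅ Z^5.

The boundary map ∂_1: C_1 → C_0 is given by ∂[p,q] = [q] − [p].
The resulting 5×10 matrix has rank 4, and its Smith normal form has invariant factors (1,1,1,1).

Boundary ∂_2: C_2 → C_1 maps a triangle to the signed sum of its edges. For instance
  ∂ace = ce − ae + ac,
  ∂bcd = cd − bd + bc.
This gives a 10×10 integer matrix of rank 6; reducing to Smith normal form yields diagonal entries (1,1,1,1,1,1).

The boundary map ∂_3: C_3 → C_2 sends each 3-simplex σ to the alternating sum Σ_i (−1)^i (σ with its i-th vertex removed). For instance
  ∂bcde = cde − bde + bce − bcd,
  ∂abcd = bcd − acd + abd − abc.
This gives a 10×5 integer matrix of rank 4; reducing to Smith normal form yields diagonal entries (1,1,1,1).

Computing H_k = (kernel of ∂_k) / (image of ∂_{k+1}):

  H_0: rank C_0 − rank ∂_1 = 5 − 4 = 1, and the invariant factors of ∂_1 are all 1, so H_0 = Z.
  H_1: rank ker ∂_1 − rank ∂_2 = (10 − 4) − 6 = 0, and the invariant factors of ∂_2 are all 1, so H_1 = 0.
  H_2: rank ker ∂_2 − rank ∂_3 = (10 − 6) − 4 = 0, and the invariant factors of ∂_3 are all 1, so H_2 = 0.
  H_3: rank ker ∂_3 − rank ∂_4 = (5 − 4) − 0 = 1, and there is no ∂_4, so H_3 = Z.

As a check, the Euler characteristic is 5 − 10 + 10 − 5 = 0, which agrees with 1 − 0 + 0 − 1 = 0.

H_0 = Z,  H_1 = 0,  H_2 = 0,  H_3 = Z.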